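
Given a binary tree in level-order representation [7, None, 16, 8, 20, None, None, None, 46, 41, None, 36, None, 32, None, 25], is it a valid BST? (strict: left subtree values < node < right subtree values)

Level-order array: [7, None, 16, 8, 20, None, None, None, 46, 41, None, 36, None, 32, None, 25]
Validate using subtree bounds (lo, hi): at each node, require lo < value < hi,
then recurse left with hi=value and right with lo=value.
Preorder trace (stopping at first violation):
  at node 7 with bounds (-inf, +inf): OK
  at node 16 with bounds (7, +inf): OK
  at node 8 with bounds (7, 16): OK
  at node 20 with bounds (16, +inf): OK
  at node 46 with bounds (20, +inf): OK
  at node 41 with bounds (20, 46): OK
  at node 36 with bounds (20, 41): OK
  at node 32 with bounds (20, 36): OK
  at node 25 with bounds (20, 32): OK
No violation found at any node.
Result: Valid BST


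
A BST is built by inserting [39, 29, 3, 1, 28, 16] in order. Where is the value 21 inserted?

Starting tree (level order): [39, 29, None, 3, None, 1, 28, None, None, 16]
Insertion path: 39 -> 29 -> 3 -> 28 -> 16
Result: insert 21 as right child of 16
Final tree (level order): [39, 29, None, 3, None, 1, 28, None, None, 16, None, None, 21]


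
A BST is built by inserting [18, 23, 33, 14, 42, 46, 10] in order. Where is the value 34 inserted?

Starting tree (level order): [18, 14, 23, 10, None, None, 33, None, None, None, 42, None, 46]
Insertion path: 18 -> 23 -> 33 -> 42
Result: insert 34 as left child of 42
Final tree (level order): [18, 14, 23, 10, None, None, 33, None, None, None, 42, 34, 46]


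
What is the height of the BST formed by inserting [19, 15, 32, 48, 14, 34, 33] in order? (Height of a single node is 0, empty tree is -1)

Insertion order: [19, 15, 32, 48, 14, 34, 33]
Tree (level-order array): [19, 15, 32, 14, None, None, 48, None, None, 34, None, 33]
Compute height bottom-up (empty subtree = -1):
  height(14) = 1 + max(-1, -1) = 0
  height(15) = 1 + max(0, -1) = 1
  height(33) = 1 + max(-1, -1) = 0
  height(34) = 1 + max(0, -1) = 1
  height(48) = 1 + max(1, -1) = 2
  height(32) = 1 + max(-1, 2) = 3
  height(19) = 1 + max(1, 3) = 4
Height = 4


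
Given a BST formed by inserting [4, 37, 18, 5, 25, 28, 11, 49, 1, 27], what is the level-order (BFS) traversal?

Tree insertion order: [4, 37, 18, 5, 25, 28, 11, 49, 1, 27]
Tree (level-order array): [4, 1, 37, None, None, 18, 49, 5, 25, None, None, None, 11, None, 28, None, None, 27]
BFS from the root, enqueuing left then right child of each popped node:
  queue [4] -> pop 4, enqueue [1, 37], visited so far: [4]
  queue [1, 37] -> pop 1, enqueue [none], visited so far: [4, 1]
  queue [37] -> pop 37, enqueue [18, 49], visited so far: [4, 1, 37]
  queue [18, 49] -> pop 18, enqueue [5, 25], visited so far: [4, 1, 37, 18]
  queue [49, 5, 25] -> pop 49, enqueue [none], visited so far: [4, 1, 37, 18, 49]
  queue [5, 25] -> pop 5, enqueue [11], visited so far: [4, 1, 37, 18, 49, 5]
  queue [25, 11] -> pop 25, enqueue [28], visited so far: [4, 1, 37, 18, 49, 5, 25]
  queue [11, 28] -> pop 11, enqueue [none], visited so far: [4, 1, 37, 18, 49, 5, 25, 11]
  queue [28] -> pop 28, enqueue [27], visited so far: [4, 1, 37, 18, 49, 5, 25, 11, 28]
  queue [27] -> pop 27, enqueue [none], visited so far: [4, 1, 37, 18, 49, 5, 25, 11, 28, 27]
Result: [4, 1, 37, 18, 49, 5, 25, 11, 28, 27]


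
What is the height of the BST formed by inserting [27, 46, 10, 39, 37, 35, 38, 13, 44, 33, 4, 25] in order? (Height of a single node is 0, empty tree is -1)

Insertion order: [27, 46, 10, 39, 37, 35, 38, 13, 44, 33, 4, 25]
Tree (level-order array): [27, 10, 46, 4, 13, 39, None, None, None, None, 25, 37, 44, None, None, 35, 38, None, None, 33]
Compute height bottom-up (empty subtree = -1):
  height(4) = 1 + max(-1, -1) = 0
  height(25) = 1 + max(-1, -1) = 0
  height(13) = 1 + max(-1, 0) = 1
  height(10) = 1 + max(0, 1) = 2
  height(33) = 1 + max(-1, -1) = 0
  height(35) = 1 + max(0, -1) = 1
  height(38) = 1 + max(-1, -1) = 0
  height(37) = 1 + max(1, 0) = 2
  height(44) = 1 + max(-1, -1) = 0
  height(39) = 1 + max(2, 0) = 3
  height(46) = 1 + max(3, -1) = 4
  height(27) = 1 + max(2, 4) = 5
Height = 5


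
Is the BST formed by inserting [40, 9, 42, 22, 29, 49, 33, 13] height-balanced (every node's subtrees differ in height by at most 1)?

Tree (level-order array): [40, 9, 42, None, 22, None, 49, 13, 29, None, None, None, None, None, 33]
Definition: a tree is height-balanced if, at every node, |h(left) - h(right)| <= 1 (empty subtree has height -1).
Bottom-up per-node check:
  node 13: h_left=-1, h_right=-1, diff=0 [OK], height=0
  node 33: h_left=-1, h_right=-1, diff=0 [OK], height=0
  node 29: h_left=-1, h_right=0, diff=1 [OK], height=1
  node 22: h_left=0, h_right=1, diff=1 [OK], height=2
  node 9: h_left=-1, h_right=2, diff=3 [FAIL (|-1-2|=3 > 1)], height=3
  node 49: h_left=-1, h_right=-1, diff=0 [OK], height=0
  node 42: h_left=-1, h_right=0, diff=1 [OK], height=1
  node 40: h_left=3, h_right=1, diff=2 [FAIL (|3-1|=2 > 1)], height=4
Node 9 violates the condition: |-1 - 2| = 3 > 1.
Result: Not balanced


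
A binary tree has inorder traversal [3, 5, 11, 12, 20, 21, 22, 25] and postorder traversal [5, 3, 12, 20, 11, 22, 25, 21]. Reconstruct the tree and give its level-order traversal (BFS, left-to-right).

Inorder:   [3, 5, 11, 12, 20, 21, 22, 25]
Postorder: [5, 3, 12, 20, 11, 22, 25, 21]
Algorithm: postorder visits root last, so walk postorder right-to-left;
each value is the root of the current inorder slice — split it at that
value, recurse on the right subtree first, then the left.
Recursive splits:
  root=21; inorder splits into left=[3, 5, 11, 12, 20], right=[22, 25]
  root=25; inorder splits into left=[22], right=[]
  root=22; inorder splits into left=[], right=[]
  root=11; inorder splits into left=[3, 5], right=[12, 20]
  root=20; inorder splits into left=[12], right=[]
  root=12; inorder splits into left=[], right=[]
  root=3; inorder splits into left=[], right=[5]
  root=5; inorder splits into left=[], right=[]
Reconstructed level-order: [21, 11, 25, 3, 20, 22, 5, 12]


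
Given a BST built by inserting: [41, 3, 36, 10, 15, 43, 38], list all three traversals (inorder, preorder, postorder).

Tree insertion order: [41, 3, 36, 10, 15, 43, 38]
Tree (level-order array): [41, 3, 43, None, 36, None, None, 10, 38, None, 15]
Inorder (L, root, R): [3, 10, 15, 36, 38, 41, 43]
Preorder (root, L, R): [41, 3, 36, 10, 15, 38, 43]
Postorder (L, R, root): [15, 10, 38, 36, 3, 43, 41]


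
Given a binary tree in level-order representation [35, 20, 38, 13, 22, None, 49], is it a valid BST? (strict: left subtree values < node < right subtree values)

Level-order array: [35, 20, 38, 13, 22, None, 49]
Validate using subtree bounds (lo, hi): at each node, require lo < value < hi,
then recurse left with hi=value and right with lo=value.
Preorder trace (stopping at first violation):
  at node 35 with bounds (-inf, +inf): OK
  at node 20 with bounds (-inf, 35): OK
  at node 13 with bounds (-inf, 20): OK
  at node 22 with bounds (20, 35): OK
  at node 38 with bounds (35, +inf): OK
  at node 49 with bounds (38, +inf): OK
No violation found at any node.
Result: Valid BST


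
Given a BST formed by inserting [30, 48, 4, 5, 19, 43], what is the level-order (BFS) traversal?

Tree insertion order: [30, 48, 4, 5, 19, 43]
Tree (level-order array): [30, 4, 48, None, 5, 43, None, None, 19]
BFS from the root, enqueuing left then right child of each popped node:
  queue [30] -> pop 30, enqueue [4, 48], visited so far: [30]
  queue [4, 48] -> pop 4, enqueue [5], visited so far: [30, 4]
  queue [48, 5] -> pop 48, enqueue [43], visited so far: [30, 4, 48]
  queue [5, 43] -> pop 5, enqueue [19], visited so far: [30, 4, 48, 5]
  queue [43, 19] -> pop 43, enqueue [none], visited so far: [30, 4, 48, 5, 43]
  queue [19] -> pop 19, enqueue [none], visited so far: [30, 4, 48, 5, 43, 19]
Result: [30, 4, 48, 5, 43, 19]


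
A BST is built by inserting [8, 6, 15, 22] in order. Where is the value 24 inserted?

Starting tree (level order): [8, 6, 15, None, None, None, 22]
Insertion path: 8 -> 15 -> 22
Result: insert 24 as right child of 22
Final tree (level order): [8, 6, 15, None, None, None, 22, None, 24]


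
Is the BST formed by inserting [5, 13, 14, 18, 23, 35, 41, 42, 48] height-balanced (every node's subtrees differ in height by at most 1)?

Tree (level-order array): [5, None, 13, None, 14, None, 18, None, 23, None, 35, None, 41, None, 42, None, 48]
Definition: a tree is height-balanced if, at every node, |h(left) - h(right)| <= 1 (empty subtree has height -1).
Bottom-up per-node check:
  node 48: h_left=-1, h_right=-1, diff=0 [OK], height=0
  node 42: h_left=-1, h_right=0, diff=1 [OK], height=1
  node 41: h_left=-1, h_right=1, diff=2 [FAIL (|-1-1|=2 > 1)], height=2
  node 35: h_left=-1, h_right=2, diff=3 [FAIL (|-1-2|=3 > 1)], height=3
  node 23: h_left=-1, h_right=3, diff=4 [FAIL (|-1-3|=4 > 1)], height=4
  node 18: h_left=-1, h_right=4, diff=5 [FAIL (|-1-4|=5 > 1)], height=5
  node 14: h_left=-1, h_right=5, diff=6 [FAIL (|-1-5|=6 > 1)], height=6
  node 13: h_left=-1, h_right=6, diff=7 [FAIL (|-1-6|=7 > 1)], height=7
  node 5: h_left=-1, h_right=7, diff=8 [FAIL (|-1-7|=8 > 1)], height=8
Node 41 violates the condition: |-1 - 1| = 2 > 1.
Result: Not balanced


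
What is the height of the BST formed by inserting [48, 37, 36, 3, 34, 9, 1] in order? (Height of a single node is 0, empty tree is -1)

Insertion order: [48, 37, 36, 3, 34, 9, 1]
Tree (level-order array): [48, 37, None, 36, None, 3, None, 1, 34, None, None, 9]
Compute height bottom-up (empty subtree = -1):
  height(1) = 1 + max(-1, -1) = 0
  height(9) = 1 + max(-1, -1) = 0
  height(34) = 1 + max(0, -1) = 1
  height(3) = 1 + max(0, 1) = 2
  height(36) = 1 + max(2, -1) = 3
  height(37) = 1 + max(3, -1) = 4
  height(48) = 1 + max(4, -1) = 5
Height = 5


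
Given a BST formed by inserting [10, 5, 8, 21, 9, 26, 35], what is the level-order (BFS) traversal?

Tree insertion order: [10, 5, 8, 21, 9, 26, 35]
Tree (level-order array): [10, 5, 21, None, 8, None, 26, None, 9, None, 35]
BFS from the root, enqueuing left then right child of each popped node:
  queue [10] -> pop 10, enqueue [5, 21], visited so far: [10]
  queue [5, 21] -> pop 5, enqueue [8], visited so far: [10, 5]
  queue [21, 8] -> pop 21, enqueue [26], visited so far: [10, 5, 21]
  queue [8, 26] -> pop 8, enqueue [9], visited so far: [10, 5, 21, 8]
  queue [26, 9] -> pop 26, enqueue [35], visited so far: [10, 5, 21, 8, 26]
  queue [9, 35] -> pop 9, enqueue [none], visited so far: [10, 5, 21, 8, 26, 9]
  queue [35] -> pop 35, enqueue [none], visited so far: [10, 5, 21, 8, 26, 9, 35]
Result: [10, 5, 21, 8, 26, 9, 35]


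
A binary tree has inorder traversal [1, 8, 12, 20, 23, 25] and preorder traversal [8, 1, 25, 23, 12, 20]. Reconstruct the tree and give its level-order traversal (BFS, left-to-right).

Inorder:  [1, 8, 12, 20, 23, 25]
Preorder: [8, 1, 25, 23, 12, 20]
Algorithm: preorder visits root first, so consume preorder in order;
for each root, split the current inorder slice at that value into
left-subtree inorder and right-subtree inorder, then recurse.
Recursive splits:
  root=8; inorder splits into left=[1], right=[12, 20, 23, 25]
  root=1; inorder splits into left=[], right=[]
  root=25; inorder splits into left=[12, 20, 23], right=[]
  root=23; inorder splits into left=[12, 20], right=[]
  root=12; inorder splits into left=[], right=[20]
  root=20; inorder splits into left=[], right=[]
Reconstructed level-order: [8, 1, 25, 23, 12, 20]


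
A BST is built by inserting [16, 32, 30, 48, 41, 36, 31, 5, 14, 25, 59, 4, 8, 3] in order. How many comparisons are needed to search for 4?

Search path for 4: 16 -> 5 -> 4
Found: True
Comparisons: 3


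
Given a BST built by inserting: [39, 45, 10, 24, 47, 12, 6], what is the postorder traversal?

Tree insertion order: [39, 45, 10, 24, 47, 12, 6]
Tree (level-order array): [39, 10, 45, 6, 24, None, 47, None, None, 12]
Postorder traversal: [6, 12, 24, 10, 47, 45, 39]


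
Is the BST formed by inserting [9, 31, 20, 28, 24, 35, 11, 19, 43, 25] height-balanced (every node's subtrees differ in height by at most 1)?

Tree (level-order array): [9, None, 31, 20, 35, 11, 28, None, 43, None, 19, 24, None, None, None, None, None, None, 25]
Definition: a tree is height-balanced if, at every node, |h(left) - h(right)| <= 1 (empty subtree has height -1).
Bottom-up per-node check:
  node 19: h_left=-1, h_right=-1, diff=0 [OK], height=0
  node 11: h_left=-1, h_right=0, diff=1 [OK], height=1
  node 25: h_left=-1, h_right=-1, diff=0 [OK], height=0
  node 24: h_left=-1, h_right=0, diff=1 [OK], height=1
  node 28: h_left=1, h_right=-1, diff=2 [FAIL (|1--1|=2 > 1)], height=2
  node 20: h_left=1, h_right=2, diff=1 [OK], height=3
  node 43: h_left=-1, h_right=-1, diff=0 [OK], height=0
  node 35: h_left=-1, h_right=0, diff=1 [OK], height=1
  node 31: h_left=3, h_right=1, diff=2 [FAIL (|3-1|=2 > 1)], height=4
  node 9: h_left=-1, h_right=4, diff=5 [FAIL (|-1-4|=5 > 1)], height=5
Node 28 violates the condition: |1 - -1| = 2 > 1.
Result: Not balanced


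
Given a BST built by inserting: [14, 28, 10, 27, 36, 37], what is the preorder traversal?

Tree insertion order: [14, 28, 10, 27, 36, 37]
Tree (level-order array): [14, 10, 28, None, None, 27, 36, None, None, None, 37]
Preorder traversal: [14, 10, 28, 27, 36, 37]


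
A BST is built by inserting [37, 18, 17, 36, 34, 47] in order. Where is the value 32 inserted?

Starting tree (level order): [37, 18, 47, 17, 36, None, None, None, None, 34]
Insertion path: 37 -> 18 -> 36 -> 34
Result: insert 32 as left child of 34
Final tree (level order): [37, 18, 47, 17, 36, None, None, None, None, 34, None, 32]


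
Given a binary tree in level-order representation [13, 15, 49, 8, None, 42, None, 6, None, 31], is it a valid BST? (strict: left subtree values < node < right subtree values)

Level-order array: [13, 15, 49, 8, None, 42, None, 6, None, 31]
Validate using subtree bounds (lo, hi): at each node, require lo < value < hi,
then recurse left with hi=value and right with lo=value.
Preorder trace (stopping at first violation):
  at node 13 with bounds (-inf, +inf): OK
  at node 15 with bounds (-inf, 13): VIOLATION
Node 15 violates its bound: not (-inf < 15 < 13).
Result: Not a valid BST


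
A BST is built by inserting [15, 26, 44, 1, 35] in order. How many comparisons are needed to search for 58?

Search path for 58: 15 -> 26 -> 44
Found: False
Comparisons: 3


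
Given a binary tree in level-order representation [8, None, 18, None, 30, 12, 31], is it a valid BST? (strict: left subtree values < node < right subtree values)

Level-order array: [8, None, 18, None, 30, 12, 31]
Validate using subtree bounds (lo, hi): at each node, require lo < value < hi,
then recurse left with hi=value and right with lo=value.
Preorder trace (stopping at first violation):
  at node 8 with bounds (-inf, +inf): OK
  at node 18 with bounds (8, +inf): OK
  at node 30 with bounds (18, +inf): OK
  at node 12 with bounds (18, 30): VIOLATION
Node 12 violates its bound: not (18 < 12 < 30).
Result: Not a valid BST


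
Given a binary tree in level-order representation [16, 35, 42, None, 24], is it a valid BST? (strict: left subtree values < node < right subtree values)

Level-order array: [16, 35, 42, None, 24]
Validate using subtree bounds (lo, hi): at each node, require lo < value < hi,
then recurse left with hi=value and right with lo=value.
Preorder trace (stopping at first violation):
  at node 16 with bounds (-inf, +inf): OK
  at node 35 with bounds (-inf, 16): VIOLATION
Node 35 violates its bound: not (-inf < 35 < 16).
Result: Not a valid BST


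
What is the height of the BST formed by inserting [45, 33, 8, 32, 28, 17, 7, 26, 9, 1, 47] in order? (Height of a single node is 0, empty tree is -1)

Insertion order: [45, 33, 8, 32, 28, 17, 7, 26, 9, 1, 47]
Tree (level-order array): [45, 33, 47, 8, None, None, None, 7, 32, 1, None, 28, None, None, None, 17, None, 9, 26]
Compute height bottom-up (empty subtree = -1):
  height(1) = 1 + max(-1, -1) = 0
  height(7) = 1 + max(0, -1) = 1
  height(9) = 1 + max(-1, -1) = 0
  height(26) = 1 + max(-1, -1) = 0
  height(17) = 1 + max(0, 0) = 1
  height(28) = 1 + max(1, -1) = 2
  height(32) = 1 + max(2, -1) = 3
  height(8) = 1 + max(1, 3) = 4
  height(33) = 1 + max(4, -1) = 5
  height(47) = 1 + max(-1, -1) = 0
  height(45) = 1 + max(5, 0) = 6
Height = 6


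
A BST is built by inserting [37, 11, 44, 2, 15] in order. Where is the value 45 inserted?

Starting tree (level order): [37, 11, 44, 2, 15]
Insertion path: 37 -> 44
Result: insert 45 as right child of 44
Final tree (level order): [37, 11, 44, 2, 15, None, 45]


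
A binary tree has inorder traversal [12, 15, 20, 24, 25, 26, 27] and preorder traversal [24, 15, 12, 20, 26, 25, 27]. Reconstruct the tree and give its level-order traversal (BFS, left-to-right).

Inorder:  [12, 15, 20, 24, 25, 26, 27]
Preorder: [24, 15, 12, 20, 26, 25, 27]
Algorithm: preorder visits root first, so consume preorder in order;
for each root, split the current inorder slice at that value into
left-subtree inorder and right-subtree inorder, then recurse.
Recursive splits:
  root=24; inorder splits into left=[12, 15, 20], right=[25, 26, 27]
  root=15; inorder splits into left=[12], right=[20]
  root=12; inorder splits into left=[], right=[]
  root=20; inorder splits into left=[], right=[]
  root=26; inorder splits into left=[25], right=[27]
  root=25; inorder splits into left=[], right=[]
  root=27; inorder splits into left=[], right=[]
Reconstructed level-order: [24, 15, 26, 12, 20, 25, 27]


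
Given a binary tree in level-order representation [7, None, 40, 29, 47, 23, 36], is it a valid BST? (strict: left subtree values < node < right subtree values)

Level-order array: [7, None, 40, 29, 47, 23, 36]
Validate using subtree bounds (lo, hi): at each node, require lo < value < hi,
then recurse left with hi=value and right with lo=value.
Preorder trace (stopping at first violation):
  at node 7 with bounds (-inf, +inf): OK
  at node 40 with bounds (7, +inf): OK
  at node 29 with bounds (7, 40): OK
  at node 23 with bounds (7, 29): OK
  at node 36 with bounds (29, 40): OK
  at node 47 with bounds (40, +inf): OK
No violation found at any node.
Result: Valid BST


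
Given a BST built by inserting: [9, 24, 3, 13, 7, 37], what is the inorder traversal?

Tree insertion order: [9, 24, 3, 13, 7, 37]
Tree (level-order array): [9, 3, 24, None, 7, 13, 37]
Inorder traversal: [3, 7, 9, 13, 24, 37]


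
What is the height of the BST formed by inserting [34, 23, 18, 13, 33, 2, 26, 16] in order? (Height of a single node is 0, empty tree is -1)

Insertion order: [34, 23, 18, 13, 33, 2, 26, 16]
Tree (level-order array): [34, 23, None, 18, 33, 13, None, 26, None, 2, 16]
Compute height bottom-up (empty subtree = -1):
  height(2) = 1 + max(-1, -1) = 0
  height(16) = 1 + max(-1, -1) = 0
  height(13) = 1 + max(0, 0) = 1
  height(18) = 1 + max(1, -1) = 2
  height(26) = 1 + max(-1, -1) = 0
  height(33) = 1 + max(0, -1) = 1
  height(23) = 1 + max(2, 1) = 3
  height(34) = 1 + max(3, -1) = 4
Height = 4


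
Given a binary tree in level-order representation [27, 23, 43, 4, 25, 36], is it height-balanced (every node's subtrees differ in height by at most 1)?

Tree (level-order array): [27, 23, 43, 4, 25, 36]
Definition: a tree is height-balanced if, at every node, |h(left) - h(right)| <= 1 (empty subtree has height -1).
Bottom-up per-node check:
  node 4: h_left=-1, h_right=-1, diff=0 [OK], height=0
  node 25: h_left=-1, h_right=-1, diff=0 [OK], height=0
  node 23: h_left=0, h_right=0, diff=0 [OK], height=1
  node 36: h_left=-1, h_right=-1, diff=0 [OK], height=0
  node 43: h_left=0, h_right=-1, diff=1 [OK], height=1
  node 27: h_left=1, h_right=1, diff=0 [OK], height=2
All nodes satisfy the balance condition.
Result: Balanced


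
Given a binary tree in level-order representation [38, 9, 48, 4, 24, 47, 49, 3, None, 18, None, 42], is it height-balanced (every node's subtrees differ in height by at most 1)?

Tree (level-order array): [38, 9, 48, 4, 24, 47, 49, 3, None, 18, None, 42]
Definition: a tree is height-balanced if, at every node, |h(left) - h(right)| <= 1 (empty subtree has height -1).
Bottom-up per-node check:
  node 3: h_left=-1, h_right=-1, diff=0 [OK], height=0
  node 4: h_left=0, h_right=-1, diff=1 [OK], height=1
  node 18: h_left=-1, h_right=-1, diff=0 [OK], height=0
  node 24: h_left=0, h_right=-1, diff=1 [OK], height=1
  node 9: h_left=1, h_right=1, diff=0 [OK], height=2
  node 42: h_left=-1, h_right=-1, diff=0 [OK], height=0
  node 47: h_left=0, h_right=-1, diff=1 [OK], height=1
  node 49: h_left=-1, h_right=-1, diff=0 [OK], height=0
  node 48: h_left=1, h_right=0, diff=1 [OK], height=2
  node 38: h_left=2, h_right=2, diff=0 [OK], height=3
All nodes satisfy the balance condition.
Result: Balanced


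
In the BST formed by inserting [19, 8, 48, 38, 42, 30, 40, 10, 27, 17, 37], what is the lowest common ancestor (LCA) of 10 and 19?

Tree insertion order: [19, 8, 48, 38, 42, 30, 40, 10, 27, 17, 37]
Tree (level-order array): [19, 8, 48, None, 10, 38, None, None, 17, 30, 42, None, None, 27, 37, 40]
In a BST, the LCA of p=10, q=19 is the first node v on the
root-to-leaf path with p <= v <= q (go left if both < v, right if both > v).
Walk from root:
  at 19: 10 <= 19 <= 19, this is the LCA
LCA = 19


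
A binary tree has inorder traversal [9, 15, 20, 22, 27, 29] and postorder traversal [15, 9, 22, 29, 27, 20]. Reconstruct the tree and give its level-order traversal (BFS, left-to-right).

Inorder:   [9, 15, 20, 22, 27, 29]
Postorder: [15, 9, 22, 29, 27, 20]
Algorithm: postorder visits root last, so walk postorder right-to-left;
each value is the root of the current inorder slice — split it at that
value, recurse on the right subtree first, then the left.
Recursive splits:
  root=20; inorder splits into left=[9, 15], right=[22, 27, 29]
  root=27; inorder splits into left=[22], right=[29]
  root=29; inorder splits into left=[], right=[]
  root=22; inorder splits into left=[], right=[]
  root=9; inorder splits into left=[], right=[15]
  root=15; inorder splits into left=[], right=[]
Reconstructed level-order: [20, 9, 27, 15, 22, 29]


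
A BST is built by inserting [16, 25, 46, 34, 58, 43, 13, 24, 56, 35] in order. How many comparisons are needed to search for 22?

Search path for 22: 16 -> 25 -> 24
Found: False
Comparisons: 3


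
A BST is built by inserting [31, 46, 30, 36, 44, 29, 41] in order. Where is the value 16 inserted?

Starting tree (level order): [31, 30, 46, 29, None, 36, None, None, None, None, 44, 41]
Insertion path: 31 -> 30 -> 29
Result: insert 16 as left child of 29
Final tree (level order): [31, 30, 46, 29, None, 36, None, 16, None, None, 44, None, None, 41]


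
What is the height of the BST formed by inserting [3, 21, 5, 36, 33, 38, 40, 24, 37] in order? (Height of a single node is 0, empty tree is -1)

Insertion order: [3, 21, 5, 36, 33, 38, 40, 24, 37]
Tree (level-order array): [3, None, 21, 5, 36, None, None, 33, 38, 24, None, 37, 40]
Compute height bottom-up (empty subtree = -1):
  height(5) = 1 + max(-1, -1) = 0
  height(24) = 1 + max(-1, -1) = 0
  height(33) = 1 + max(0, -1) = 1
  height(37) = 1 + max(-1, -1) = 0
  height(40) = 1 + max(-1, -1) = 0
  height(38) = 1 + max(0, 0) = 1
  height(36) = 1 + max(1, 1) = 2
  height(21) = 1 + max(0, 2) = 3
  height(3) = 1 + max(-1, 3) = 4
Height = 4


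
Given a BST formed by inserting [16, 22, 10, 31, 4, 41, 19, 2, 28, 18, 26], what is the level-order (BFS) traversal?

Tree insertion order: [16, 22, 10, 31, 4, 41, 19, 2, 28, 18, 26]
Tree (level-order array): [16, 10, 22, 4, None, 19, 31, 2, None, 18, None, 28, 41, None, None, None, None, 26]
BFS from the root, enqueuing left then right child of each popped node:
  queue [16] -> pop 16, enqueue [10, 22], visited so far: [16]
  queue [10, 22] -> pop 10, enqueue [4], visited so far: [16, 10]
  queue [22, 4] -> pop 22, enqueue [19, 31], visited so far: [16, 10, 22]
  queue [4, 19, 31] -> pop 4, enqueue [2], visited so far: [16, 10, 22, 4]
  queue [19, 31, 2] -> pop 19, enqueue [18], visited so far: [16, 10, 22, 4, 19]
  queue [31, 2, 18] -> pop 31, enqueue [28, 41], visited so far: [16, 10, 22, 4, 19, 31]
  queue [2, 18, 28, 41] -> pop 2, enqueue [none], visited so far: [16, 10, 22, 4, 19, 31, 2]
  queue [18, 28, 41] -> pop 18, enqueue [none], visited so far: [16, 10, 22, 4, 19, 31, 2, 18]
  queue [28, 41] -> pop 28, enqueue [26], visited so far: [16, 10, 22, 4, 19, 31, 2, 18, 28]
  queue [41, 26] -> pop 41, enqueue [none], visited so far: [16, 10, 22, 4, 19, 31, 2, 18, 28, 41]
  queue [26] -> pop 26, enqueue [none], visited so far: [16, 10, 22, 4, 19, 31, 2, 18, 28, 41, 26]
Result: [16, 10, 22, 4, 19, 31, 2, 18, 28, 41, 26]


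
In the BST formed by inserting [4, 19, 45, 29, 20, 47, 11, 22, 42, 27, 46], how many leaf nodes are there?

Tree built from: [4, 19, 45, 29, 20, 47, 11, 22, 42, 27, 46]
Tree (level-order array): [4, None, 19, 11, 45, None, None, 29, 47, 20, 42, 46, None, None, 22, None, None, None, None, None, 27]
Rule: A leaf has 0 children.
Per-node child counts:
  node 4: 1 child(ren)
  node 19: 2 child(ren)
  node 11: 0 child(ren)
  node 45: 2 child(ren)
  node 29: 2 child(ren)
  node 20: 1 child(ren)
  node 22: 1 child(ren)
  node 27: 0 child(ren)
  node 42: 0 child(ren)
  node 47: 1 child(ren)
  node 46: 0 child(ren)
Matching nodes: [11, 27, 42, 46]
Count of leaf nodes: 4


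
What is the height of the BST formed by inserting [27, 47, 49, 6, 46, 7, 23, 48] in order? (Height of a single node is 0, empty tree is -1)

Insertion order: [27, 47, 49, 6, 46, 7, 23, 48]
Tree (level-order array): [27, 6, 47, None, 7, 46, 49, None, 23, None, None, 48]
Compute height bottom-up (empty subtree = -1):
  height(23) = 1 + max(-1, -1) = 0
  height(7) = 1 + max(-1, 0) = 1
  height(6) = 1 + max(-1, 1) = 2
  height(46) = 1 + max(-1, -1) = 0
  height(48) = 1 + max(-1, -1) = 0
  height(49) = 1 + max(0, -1) = 1
  height(47) = 1 + max(0, 1) = 2
  height(27) = 1 + max(2, 2) = 3
Height = 3


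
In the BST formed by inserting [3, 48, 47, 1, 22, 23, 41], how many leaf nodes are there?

Tree built from: [3, 48, 47, 1, 22, 23, 41]
Tree (level-order array): [3, 1, 48, None, None, 47, None, 22, None, None, 23, None, 41]
Rule: A leaf has 0 children.
Per-node child counts:
  node 3: 2 child(ren)
  node 1: 0 child(ren)
  node 48: 1 child(ren)
  node 47: 1 child(ren)
  node 22: 1 child(ren)
  node 23: 1 child(ren)
  node 41: 0 child(ren)
Matching nodes: [1, 41]
Count of leaf nodes: 2


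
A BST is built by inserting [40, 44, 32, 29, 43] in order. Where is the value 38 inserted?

Starting tree (level order): [40, 32, 44, 29, None, 43]
Insertion path: 40 -> 32
Result: insert 38 as right child of 32
Final tree (level order): [40, 32, 44, 29, 38, 43]


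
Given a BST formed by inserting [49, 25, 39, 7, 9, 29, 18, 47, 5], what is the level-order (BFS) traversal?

Tree insertion order: [49, 25, 39, 7, 9, 29, 18, 47, 5]
Tree (level-order array): [49, 25, None, 7, 39, 5, 9, 29, 47, None, None, None, 18]
BFS from the root, enqueuing left then right child of each popped node:
  queue [49] -> pop 49, enqueue [25], visited so far: [49]
  queue [25] -> pop 25, enqueue [7, 39], visited so far: [49, 25]
  queue [7, 39] -> pop 7, enqueue [5, 9], visited so far: [49, 25, 7]
  queue [39, 5, 9] -> pop 39, enqueue [29, 47], visited so far: [49, 25, 7, 39]
  queue [5, 9, 29, 47] -> pop 5, enqueue [none], visited so far: [49, 25, 7, 39, 5]
  queue [9, 29, 47] -> pop 9, enqueue [18], visited so far: [49, 25, 7, 39, 5, 9]
  queue [29, 47, 18] -> pop 29, enqueue [none], visited so far: [49, 25, 7, 39, 5, 9, 29]
  queue [47, 18] -> pop 47, enqueue [none], visited so far: [49, 25, 7, 39, 5, 9, 29, 47]
  queue [18] -> pop 18, enqueue [none], visited so far: [49, 25, 7, 39, 5, 9, 29, 47, 18]
Result: [49, 25, 7, 39, 5, 9, 29, 47, 18]


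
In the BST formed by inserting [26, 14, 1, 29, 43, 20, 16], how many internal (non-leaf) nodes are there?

Tree built from: [26, 14, 1, 29, 43, 20, 16]
Tree (level-order array): [26, 14, 29, 1, 20, None, 43, None, None, 16]
Rule: An internal node has at least one child.
Per-node child counts:
  node 26: 2 child(ren)
  node 14: 2 child(ren)
  node 1: 0 child(ren)
  node 20: 1 child(ren)
  node 16: 0 child(ren)
  node 29: 1 child(ren)
  node 43: 0 child(ren)
Matching nodes: [26, 14, 20, 29]
Count of internal (non-leaf) nodes: 4


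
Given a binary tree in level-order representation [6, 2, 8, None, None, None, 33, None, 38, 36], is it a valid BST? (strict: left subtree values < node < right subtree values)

Level-order array: [6, 2, 8, None, None, None, 33, None, 38, 36]
Validate using subtree bounds (lo, hi): at each node, require lo < value < hi,
then recurse left with hi=value and right with lo=value.
Preorder trace (stopping at first violation):
  at node 6 with bounds (-inf, +inf): OK
  at node 2 with bounds (-inf, 6): OK
  at node 8 with bounds (6, +inf): OK
  at node 33 with bounds (8, +inf): OK
  at node 38 with bounds (33, +inf): OK
  at node 36 with bounds (33, 38): OK
No violation found at any node.
Result: Valid BST


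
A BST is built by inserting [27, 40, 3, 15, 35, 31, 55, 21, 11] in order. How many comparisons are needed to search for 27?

Search path for 27: 27
Found: True
Comparisons: 1


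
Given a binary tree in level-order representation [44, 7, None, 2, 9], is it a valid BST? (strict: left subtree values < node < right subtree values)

Level-order array: [44, 7, None, 2, 9]
Validate using subtree bounds (lo, hi): at each node, require lo < value < hi,
then recurse left with hi=value and right with lo=value.
Preorder trace (stopping at first violation):
  at node 44 with bounds (-inf, +inf): OK
  at node 7 with bounds (-inf, 44): OK
  at node 2 with bounds (-inf, 7): OK
  at node 9 with bounds (7, 44): OK
No violation found at any node.
Result: Valid BST


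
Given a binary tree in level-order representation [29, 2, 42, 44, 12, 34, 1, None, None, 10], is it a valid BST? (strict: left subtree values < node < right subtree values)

Level-order array: [29, 2, 42, 44, 12, 34, 1, None, None, 10]
Validate using subtree bounds (lo, hi): at each node, require lo < value < hi,
then recurse left with hi=value and right with lo=value.
Preorder trace (stopping at first violation):
  at node 29 with bounds (-inf, +inf): OK
  at node 2 with bounds (-inf, 29): OK
  at node 44 with bounds (-inf, 2): VIOLATION
Node 44 violates its bound: not (-inf < 44 < 2).
Result: Not a valid BST


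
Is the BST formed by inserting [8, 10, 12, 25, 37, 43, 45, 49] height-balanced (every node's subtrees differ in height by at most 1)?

Tree (level-order array): [8, None, 10, None, 12, None, 25, None, 37, None, 43, None, 45, None, 49]
Definition: a tree is height-balanced if, at every node, |h(left) - h(right)| <= 1 (empty subtree has height -1).
Bottom-up per-node check:
  node 49: h_left=-1, h_right=-1, diff=0 [OK], height=0
  node 45: h_left=-1, h_right=0, diff=1 [OK], height=1
  node 43: h_left=-1, h_right=1, diff=2 [FAIL (|-1-1|=2 > 1)], height=2
  node 37: h_left=-1, h_right=2, diff=3 [FAIL (|-1-2|=3 > 1)], height=3
  node 25: h_left=-1, h_right=3, diff=4 [FAIL (|-1-3|=4 > 1)], height=4
  node 12: h_left=-1, h_right=4, diff=5 [FAIL (|-1-4|=5 > 1)], height=5
  node 10: h_left=-1, h_right=5, diff=6 [FAIL (|-1-5|=6 > 1)], height=6
  node 8: h_left=-1, h_right=6, diff=7 [FAIL (|-1-6|=7 > 1)], height=7
Node 43 violates the condition: |-1 - 1| = 2 > 1.
Result: Not balanced


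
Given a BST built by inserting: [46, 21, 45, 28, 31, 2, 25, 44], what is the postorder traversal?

Tree insertion order: [46, 21, 45, 28, 31, 2, 25, 44]
Tree (level-order array): [46, 21, None, 2, 45, None, None, 28, None, 25, 31, None, None, None, 44]
Postorder traversal: [2, 25, 44, 31, 28, 45, 21, 46]


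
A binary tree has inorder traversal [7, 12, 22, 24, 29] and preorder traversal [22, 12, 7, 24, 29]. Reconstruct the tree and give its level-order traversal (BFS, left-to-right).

Inorder:  [7, 12, 22, 24, 29]
Preorder: [22, 12, 7, 24, 29]
Algorithm: preorder visits root first, so consume preorder in order;
for each root, split the current inorder slice at that value into
left-subtree inorder and right-subtree inorder, then recurse.
Recursive splits:
  root=22; inorder splits into left=[7, 12], right=[24, 29]
  root=12; inorder splits into left=[7], right=[]
  root=7; inorder splits into left=[], right=[]
  root=24; inorder splits into left=[], right=[29]
  root=29; inorder splits into left=[], right=[]
Reconstructed level-order: [22, 12, 24, 7, 29]


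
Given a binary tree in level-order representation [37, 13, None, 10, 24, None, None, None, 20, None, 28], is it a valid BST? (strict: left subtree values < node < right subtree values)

Level-order array: [37, 13, None, 10, 24, None, None, None, 20, None, 28]
Validate using subtree bounds (lo, hi): at each node, require lo < value < hi,
then recurse left with hi=value and right with lo=value.
Preorder trace (stopping at first violation):
  at node 37 with bounds (-inf, +inf): OK
  at node 13 with bounds (-inf, 37): OK
  at node 10 with bounds (-inf, 13): OK
  at node 24 with bounds (13, 37): OK
  at node 20 with bounds (24, 37): VIOLATION
Node 20 violates its bound: not (24 < 20 < 37).
Result: Not a valid BST


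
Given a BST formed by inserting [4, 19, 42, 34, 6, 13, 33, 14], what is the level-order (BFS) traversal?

Tree insertion order: [4, 19, 42, 34, 6, 13, 33, 14]
Tree (level-order array): [4, None, 19, 6, 42, None, 13, 34, None, None, 14, 33]
BFS from the root, enqueuing left then right child of each popped node:
  queue [4] -> pop 4, enqueue [19], visited so far: [4]
  queue [19] -> pop 19, enqueue [6, 42], visited so far: [4, 19]
  queue [6, 42] -> pop 6, enqueue [13], visited so far: [4, 19, 6]
  queue [42, 13] -> pop 42, enqueue [34], visited so far: [4, 19, 6, 42]
  queue [13, 34] -> pop 13, enqueue [14], visited so far: [4, 19, 6, 42, 13]
  queue [34, 14] -> pop 34, enqueue [33], visited so far: [4, 19, 6, 42, 13, 34]
  queue [14, 33] -> pop 14, enqueue [none], visited so far: [4, 19, 6, 42, 13, 34, 14]
  queue [33] -> pop 33, enqueue [none], visited so far: [4, 19, 6, 42, 13, 34, 14, 33]
Result: [4, 19, 6, 42, 13, 34, 14, 33]


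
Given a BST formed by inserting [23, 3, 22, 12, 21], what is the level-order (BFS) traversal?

Tree insertion order: [23, 3, 22, 12, 21]
Tree (level-order array): [23, 3, None, None, 22, 12, None, None, 21]
BFS from the root, enqueuing left then right child of each popped node:
  queue [23] -> pop 23, enqueue [3], visited so far: [23]
  queue [3] -> pop 3, enqueue [22], visited so far: [23, 3]
  queue [22] -> pop 22, enqueue [12], visited so far: [23, 3, 22]
  queue [12] -> pop 12, enqueue [21], visited so far: [23, 3, 22, 12]
  queue [21] -> pop 21, enqueue [none], visited so far: [23, 3, 22, 12, 21]
Result: [23, 3, 22, 12, 21]


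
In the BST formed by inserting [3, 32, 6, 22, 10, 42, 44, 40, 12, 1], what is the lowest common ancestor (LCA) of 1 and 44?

Tree insertion order: [3, 32, 6, 22, 10, 42, 44, 40, 12, 1]
Tree (level-order array): [3, 1, 32, None, None, 6, 42, None, 22, 40, 44, 10, None, None, None, None, None, None, 12]
In a BST, the LCA of p=1, q=44 is the first node v on the
root-to-leaf path with p <= v <= q (go left if both < v, right if both > v).
Walk from root:
  at 3: 1 <= 3 <= 44, this is the LCA
LCA = 3


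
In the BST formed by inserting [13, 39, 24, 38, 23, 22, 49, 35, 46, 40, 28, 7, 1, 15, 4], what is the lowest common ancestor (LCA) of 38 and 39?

Tree insertion order: [13, 39, 24, 38, 23, 22, 49, 35, 46, 40, 28, 7, 1, 15, 4]
Tree (level-order array): [13, 7, 39, 1, None, 24, 49, None, 4, 23, 38, 46, None, None, None, 22, None, 35, None, 40, None, 15, None, 28]
In a BST, the LCA of p=38, q=39 is the first node v on the
root-to-leaf path with p <= v <= q (go left if both < v, right if both > v).
Walk from root:
  at 13: both 38 and 39 > 13, go right
  at 39: 38 <= 39 <= 39, this is the LCA
LCA = 39


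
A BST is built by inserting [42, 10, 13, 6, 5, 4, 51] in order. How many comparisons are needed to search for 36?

Search path for 36: 42 -> 10 -> 13
Found: False
Comparisons: 3


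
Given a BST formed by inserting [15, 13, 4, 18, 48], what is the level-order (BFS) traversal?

Tree insertion order: [15, 13, 4, 18, 48]
Tree (level-order array): [15, 13, 18, 4, None, None, 48]
BFS from the root, enqueuing left then right child of each popped node:
  queue [15] -> pop 15, enqueue [13, 18], visited so far: [15]
  queue [13, 18] -> pop 13, enqueue [4], visited so far: [15, 13]
  queue [18, 4] -> pop 18, enqueue [48], visited so far: [15, 13, 18]
  queue [4, 48] -> pop 4, enqueue [none], visited so far: [15, 13, 18, 4]
  queue [48] -> pop 48, enqueue [none], visited so far: [15, 13, 18, 4, 48]
Result: [15, 13, 18, 4, 48]


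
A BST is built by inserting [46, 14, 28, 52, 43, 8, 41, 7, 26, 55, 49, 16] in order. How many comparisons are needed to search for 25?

Search path for 25: 46 -> 14 -> 28 -> 26 -> 16
Found: False
Comparisons: 5


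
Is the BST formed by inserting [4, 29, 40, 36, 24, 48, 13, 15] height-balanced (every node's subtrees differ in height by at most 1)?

Tree (level-order array): [4, None, 29, 24, 40, 13, None, 36, 48, None, 15]
Definition: a tree is height-balanced if, at every node, |h(left) - h(right)| <= 1 (empty subtree has height -1).
Bottom-up per-node check:
  node 15: h_left=-1, h_right=-1, diff=0 [OK], height=0
  node 13: h_left=-1, h_right=0, diff=1 [OK], height=1
  node 24: h_left=1, h_right=-1, diff=2 [FAIL (|1--1|=2 > 1)], height=2
  node 36: h_left=-1, h_right=-1, diff=0 [OK], height=0
  node 48: h_left=-1, h_right=-1, diff=0 [OK], height=0
  node 40: h_left=0, h_right=0, diff=0 [OK], height=1
  node 29: h_left=2, h_right=1, diff=1 [OK], height=3
  node 4: h_left=-1, h_right=3, diff=4 [FAIL (|-1-3|=4 > 1)], height=4
Node 24 violates the condition: |1 - -1| = 2 > 1.
Result: Not balanced


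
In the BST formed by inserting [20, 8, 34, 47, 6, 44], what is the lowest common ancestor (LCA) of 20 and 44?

Tree insertion order: [20, 8, 34, 47, 6, 44]
Tree (level-order array): [20, 8, 34, 6, None, None, 47, None, None, 44]
In a BST, the LCA of p=20, q=44 is the first node v on the
root-to-leaf path with p <= v <= q (go left if both < v, right if both > v).
Walk from root:
  at 20: 20 <= 20 <= 44, this is the LCA
LCA = 20


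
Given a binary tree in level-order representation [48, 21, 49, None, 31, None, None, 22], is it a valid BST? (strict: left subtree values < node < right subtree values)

Level-order array: [48, 21, 49, None, 31, None, None, 22]
Validate using subtree bounds (lo, hi): at each node, require lo < value < hi,
then recurse left with hi=value and right with lo=value.
Preorder trace (stopping at first violation):
  at node 48 with bounds (-inf, +inf): OK
  at node 21 with bounds (-inf, 48): OK
  at node 31 with bounds (21, 48): OK
  at node 22 with bounds (21, 31): OK
  at node 49 with bounds (48, +inf): OK
No violation found at any node.
Result: Valid BST


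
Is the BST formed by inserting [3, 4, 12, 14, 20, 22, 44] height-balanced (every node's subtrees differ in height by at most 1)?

Tree (level-order array): [3, None, 4, None, 12, None, 14, None, 20, None, 22, None, 44]
Definition: a tree is height-balanced if, at every node, |h(left) - h(right)| <= 1 (empty subtree has height -1).
Bottom-up per-node check:
  node 44: h_left=-1, h_right=-1, diff=0 [OK], height=0
  node 22: h_left=-1, h_right=0, diff=1 [OK], height=1
  node 20: h_left=-1, h_right=1, diff=2 [FAIL (|-1-1|=2 > 1)], height=2
  node 14: h_left=-1, h_right=2, diff=3 [FAIL (|-1-2|=3 > 1)], height=3
  node 12: h_left=-1, h_right=3, diff=4 [FAIL (|-1-3|=4 > 1)], height=4
  node 4: h_left=-1, h_right=4, diff=5 [FAIL (|-1-4|=5 > 1)], height=5
  node 3: h_left=-1, h_right=5, diff=6 [FAIL (|-1-5|=6 > 1)], height=6
Node 20 violates the condition: |-1 - 1| = 2 > 1.
Result: Not balanced


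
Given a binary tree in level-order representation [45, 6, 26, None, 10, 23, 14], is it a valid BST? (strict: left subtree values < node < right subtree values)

Level-order array: [45, 6, 26, None, 10, 23, 14]
Validate using subtree bounds (lo, hi): at each node, require lo < value < hi,
then recurse left with hi=value and right with lo=value.
Preorder trace (stopping at first violation):
  at node 45 with bounds (-inf, +inf): OK
  at node 6 with bounds (-inf, 45): OK
  at node 10 with bounds (6, 45): OK
  at node 26 with bounds (45, +inf): VIOLATION
Node 26 violates its bound: not (45 < 26 < +inf).
Result: Not a valid BST
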